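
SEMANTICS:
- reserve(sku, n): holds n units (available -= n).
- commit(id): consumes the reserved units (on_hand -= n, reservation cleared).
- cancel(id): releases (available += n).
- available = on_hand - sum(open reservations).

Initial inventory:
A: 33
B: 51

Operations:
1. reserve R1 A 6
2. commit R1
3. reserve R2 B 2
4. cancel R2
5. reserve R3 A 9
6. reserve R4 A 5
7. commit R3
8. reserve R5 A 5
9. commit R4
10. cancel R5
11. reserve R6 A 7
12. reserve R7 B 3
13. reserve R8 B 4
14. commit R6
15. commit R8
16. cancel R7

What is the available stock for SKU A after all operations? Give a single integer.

Answer: 6

Derivation:
Step 1: reserve R1 A 6 -> on_hand[A=33 B=51] avail[A=27 B=51] open={R1}
Step 2: commit R1 -> on_hand[A=27 B=51] avail[A=27 B=51] open={}
Step 3: reserve R2 B 2 -> on_hand[A=27 B=51] avail[A=27 B=49] open={R2}
Step 4: cancel R2 -> on_hand[A=27 B=51] avail[A=27 B=51] open={}
Step 5: reserve R3 A 9 -> on_hand[A=27 B=51] avail[A=18 B=51] open={R3}
Step 6: reserve R4 A 5 -> on_hand[A=27 B=51] avail[A=13 B=51] open={R3,R4}
Step 7: commit R3 -> on_hand[A=18 B=51] avail[A=13 B=51] open={R4}
Step 8: reserve R5 A 5 -> on_hand[A=18 B=51] avail[A=8 B=51] open={R4,R5}
Step 9: commit R4 -> on_hand[A=13 B=51] avail[A=8 B=51] open={R5}
Step 10: cancel R5 -> on_hand[A=13 B=51] avail[A=13 B=51] open={}
Step 11: reserve R6 A 7 -> on_hand[A=13 B=51] avail[A=6 B=51] open={R6}
Step 12: reserve R7 B 3 -> on_hand[A=13 B=51] avail[A=6 B=48] open={R6,R7}
Step 13: reserve R8 B 4 -> on_hand[A=13 B=51] avail[A=6 B=44] open={R6,R7,R8}
Step 14: commit R6 -> on_hand[A=6 B=51] avail[A=6 B=44] open={R7,R8}
Step 15: commit R8 -> on_hand[A=6 B=47] avail[A=6 B=44] open={R7}
Step 16: cancel R7 -> on_hand[A=6 B=47] avail[A=6 B=47] open={}
Final available[A] = 6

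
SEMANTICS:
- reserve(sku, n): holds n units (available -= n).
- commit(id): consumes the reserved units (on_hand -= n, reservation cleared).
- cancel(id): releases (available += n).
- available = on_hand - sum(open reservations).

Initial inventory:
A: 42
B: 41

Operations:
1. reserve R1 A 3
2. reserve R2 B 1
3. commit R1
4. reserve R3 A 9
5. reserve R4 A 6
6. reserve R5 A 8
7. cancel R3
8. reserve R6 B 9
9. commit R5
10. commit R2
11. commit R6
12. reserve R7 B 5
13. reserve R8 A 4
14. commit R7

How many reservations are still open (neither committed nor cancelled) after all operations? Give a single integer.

Answer: 2

Derivation:
Step 1: reserve R1 A 3 -> on_hand[A=42 B=41] avail[A=39 B=41] open={R1}
Step 2: reserve R2 B 1 -> on_hand[A=42 B=41] avail[A=39 B=40] open={R1,R2}
Step 3: commit R1 -> on_hand[A=39 B=41] avail[A=39 B=40] open={R2}
Step 4: reserve R3 A 9 -> on_hand[A=39 B=41] avail[A=30 B=40] open={R2,R3}
Step 5: reserve R4 A 6 -> on_hand[A=39 B=41] avail[A=24 B=40] open={R2,R3,R4}
Step 6: reserve R5 A 8 -> on_hand[A=39 B=41] avail[A=16 B=40] open={R2,R3,R4,R5}
Step 7: cancel R3 -> on_hand[A=39 B=41] avail[A=25 B=40] open={R2,R4,R5}
Step 8: reserve R6 B 9 -> on_hand[A=39 B=41] avail[A=25 B=31] open={R2,R4,R5,R6}
Step 9: commit R5 -> on_hand[A=31 B=41] avail[A=25 B=31] open={R2,R4,R6}
Step 10: commit R2 -> on_hand[A=31 B=40] avail[A=25 B=31] open={R4,R6}
Step 11: commit R6 -> on_hand[A=31 B=31] avail[A=25 B=31] open={R4}
Step 12: reserve R7 B 5 -> on_hand[A=31 B=31] avail[A=25 B=26] open={R4,R7}
Step 13: reserve R8 A 4 -> on_hand[A=31 B=31] avail[A=21 B=26] open={R4,R7,R8}
Step 14: commit R7 -> on_hand[A=31 B=26] avail[A=21 B=26] open={R4,R8}
Open reservations: ['R4', 'R8'] -> 2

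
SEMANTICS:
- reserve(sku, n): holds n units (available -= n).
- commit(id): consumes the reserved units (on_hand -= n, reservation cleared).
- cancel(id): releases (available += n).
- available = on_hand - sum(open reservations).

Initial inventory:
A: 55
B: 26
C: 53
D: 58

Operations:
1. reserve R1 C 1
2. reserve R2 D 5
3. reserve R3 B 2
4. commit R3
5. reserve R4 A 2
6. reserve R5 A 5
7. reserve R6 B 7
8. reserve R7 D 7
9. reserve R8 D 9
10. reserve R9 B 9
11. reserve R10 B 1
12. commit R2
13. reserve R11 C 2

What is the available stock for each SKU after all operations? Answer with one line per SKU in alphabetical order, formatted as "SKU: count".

Answer: A: 48
B: 7
C: 50
D: 37

Derivation:
Step 1: reserve R1 C 1 -> on_hand[A=55 B=26 C=53 D=58] avail[A=55 B=26 C=52 D=58] open={R1}
Step 2: reserve R2 D 5 -> on_hand[A=55 B=26 C=53 D=58] avail[A=55 B=26 C=52 D=53] open={R1,R2}
Step 3: reserve R3 B 2 -> on_hand[A=55 B=26 C=53 D=58] avail[A=55 B=24 C=52 D=53] open={R1,R2,R3}
Step 4: commit R3 -> on_hand[A=55 B=24 C=53 D=58] avail[A=55 B=24 C=52 D=53] open={R1,R2}
Step 5: reserve R4 A 2 -> on_hand[A=55 B=24 C=53 D=58] avail[A=53 B=24 C=52 D=53] open={R1,R2,R4}
Step 6: reserve R5 A 5 -> on_hand[A=55 B=24 C=53 D=58] avail[A=48 B=24 C=52 D=53] open={R1,R2,R4,R5}
Step 7: reserve R6 B 7 -> on_hand[A=55 B=24 C=53 D=58] avail[A=48 B=17 C=52 D=53] open={R1,R2,R4,R5,R6}
Step 8: reserve R7 D 7 -> on_hand[A=55 B=24 C=53 D=58] avail[A=48 B=17 C=52 D=46] open={R1,R2,R4,R5,R6,R7}
Step 9: reserve R8 D 9 -> on_hand[A=55 B=24 C=53 D=58] avail[A=48 B=17 C=52 D=37] open={R1,R2,R4,R5,R6,R7,R8}
Step 10: reserve R9 B 9 -> on_hand[A=55 B=24 C=53 D=58] avail[A=48 B=8 C=52 D=37] open={R1,R2,R4,R5,R6,R7,R8,R9}
Step 11: reserve R10 B 1 -> on_hand[A=55 B=24 C=53 D=58] avail[A=48 B=7 C=52 D=37] open={R1,R10,R2,R4,R5,R6,R7,R8,R9}
Step 12: commit R2 -> on_hand[A=55 B=24 C=53 D=53] avail[A=48 B=7 C=52 D=37] open={R1,R10,R4,R5,R6,R7,R8,R9}
Step 13: reserve R11 C 2 -> on_hand[A=55 B=24 C=53 D=53] avail[A=48 B=7 C=50 D=37] open={R1,R10,R11,R4,R5,R6,R7,R8,R9}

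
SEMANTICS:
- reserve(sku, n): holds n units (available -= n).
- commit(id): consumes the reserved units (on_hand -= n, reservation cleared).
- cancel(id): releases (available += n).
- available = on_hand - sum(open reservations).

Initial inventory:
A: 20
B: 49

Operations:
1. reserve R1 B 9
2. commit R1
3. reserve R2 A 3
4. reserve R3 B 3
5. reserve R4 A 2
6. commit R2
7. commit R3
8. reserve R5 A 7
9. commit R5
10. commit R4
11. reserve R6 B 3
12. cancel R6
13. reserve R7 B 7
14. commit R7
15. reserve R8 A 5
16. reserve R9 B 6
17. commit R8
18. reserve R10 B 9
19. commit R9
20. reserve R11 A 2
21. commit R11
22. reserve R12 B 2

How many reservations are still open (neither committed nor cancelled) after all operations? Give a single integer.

Answer: 2

Derivation:
Step 1: reserve R1 B 9 -> on_hand[A=20 B=49] avail[A=20 B=40] open={R1}
Step 2: commit R1 -> on_hand[A=20 B=40] avail[A=20 B=40] open={}
Step 3: reserve R2 A 3 -> on_hand[A=20 B=40] avail[A=17 B=40] open={R2}
Step 4: reserve R3 B 3 -> on_hand[A=20 B=40] avail[A=17 B=37] open={R2,R3}
Step 5: reserve R4 A 2 -> on_hand[A=20 B=40] avail[A=15 B=37] open={R2,R3,R4}
Step 6: commit R2 -> on_hand[A=17 B=40] avail[A=15 B=37] open={R3,R4}
Step 7: commit R3 -> on_hand[A=17 B=37] avail[A=15 B=37] open={R4}
Step 8: reserve R5 A 7 -> on_hand[A=17 B=37] avail[A=8 B=37] open={R4,R5}
Step 9: commit R5 -> on_hand[A=10 B=37] avail[A=8 B=37] open={R4}
Step 10: commit R4 -> on_hand[A=8 B=37] avail[A=8 B=37] open={}
Step 11: reserve R6 B 3 -> on_hand[A=8 B=37] avail[A=8 B=34] open={R6}
Step 12: cancel R6 -> on_hand[A=8 B=37] avail[A=8 B=37] open={}
Step 13: reserve R7 B 7 -> on_hand[A=8 B=37] avail[A=8 B=30] open={R7}
Step 14: commit R7 -> on_hand[A=8 B=30] avail[A=8 B=30] open={}
Step 15: reserve R8 A 5 -> on_hand[A=8 B=30] avail[A=3 B=30] open={R8}
Step 16: reserve R9 B 6 -> on_hand[A=8 B=30] avail[A=3 B=24] open={R8,R9}
Step 17: commit R8 -> on_hand[A=3 B=30] avail[A=3 B=24] open={R9}
Step 18: reserve R10 B 9 -> on_hand[A=3 B=30] avail[A=3 B=15] open={R10,R9}
Step 19: commit R9 -> on_hand[A=3 B=24] avail[A=3 B=15] open={R10}
Step 20: reserve R11 A 2 -> on_hand[A=3 B=24] avail[A=1 B=15] open={R10,R11}
Step 21: commit R11 -> on_hand[A=1 B=24] avail[A=1 B=15] open={R10}
Step 22: reserve R12 B 2 -> on_hand[A=1 B=24] avail[A=1 B=13] open={R10,R12}
Open reservations: ['R10', 'R12'] -> 2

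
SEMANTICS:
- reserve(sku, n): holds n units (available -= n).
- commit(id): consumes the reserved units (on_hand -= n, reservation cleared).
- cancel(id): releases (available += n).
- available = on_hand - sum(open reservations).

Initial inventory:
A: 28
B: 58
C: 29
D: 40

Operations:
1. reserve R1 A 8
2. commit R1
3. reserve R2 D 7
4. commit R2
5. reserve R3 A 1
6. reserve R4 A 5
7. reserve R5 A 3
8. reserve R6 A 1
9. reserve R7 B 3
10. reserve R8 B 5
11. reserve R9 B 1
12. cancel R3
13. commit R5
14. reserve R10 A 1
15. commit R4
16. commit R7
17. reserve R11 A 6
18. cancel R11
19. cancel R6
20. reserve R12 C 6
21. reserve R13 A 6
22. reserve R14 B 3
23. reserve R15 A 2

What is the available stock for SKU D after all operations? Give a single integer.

Step 1: reserve R1 A 8 -> on_hand[A=28 B=58 C=29 D=40] avail[A=20 B=58 C=29 D=40] open={R1}
Step 2: commit R1 -> on_hand[A=20 B=58 C=29 D=40] avail[A=20 B=58 C=29 D=40] open={}
Step 3: reserve R2 D 7 -> on_hand[A=20 B=58 C=29 D=40] avail[A=20 B=58 C=29 D=33] open={R2}
Step 4: commit R2 -> on_hand[A=20 B=58 C=29 D=33] avail[A=20 B=58 C=29 D=33] open={}
Step 5: reserve R3 A 1 -> on_hand[A=20 B=58 C=29 D=33] avail[A=19 B=58 C=29 D=33] open={R3}
Step 6: reserve R4 A 5 -> on_hand[A=20 B=58 C=29 D=33] avail[A=14 B=58 C=29 D=33] open={R3,R4}
Step 7: reserve R5 A 3 -> on_hand[A=20 B=58 C=29 D=33] avail[A=11 B=58 C=29 D=33] open={R3,R4,R5}
Step 8: reserve R6 A 1 -> on_hand[A=20 B=58 C=29 D=33] avail[A=10 B=58 C=29 D=33] open={R3,R4,R5,R6}
Step 9: reserve R7 B 3 -> on_hand[A=20 B=58 C=29 D=33] avail[A=10 B=55 C=29 D=33] open={R3,R4,R5,R6,R7}
Step 10: reserve R8 B 5 -> on_hand[A=20 B=58 C=29 D=33] avail[A=10 B=50 C=29 D=33] open={R3,R4,R5,R6,R7,R8}
Step 11: reserve R9 B 1 -> on_hand[A=20 B=58 C=29 D=33] avail[A=10 B=49 C=29 D=33] open={R3,R4,R5,R6,R7,R8,R9}
Step 12: cancel R3 -> on_hand[A=20 B=58 C=29 D=33] avail[A=11 B=49 C=29 D=33] open={R4,R5,R6,R7,R8,R9}
Step 13: commit R5 -> on_hand[A=17 B=58 C=29 D=33] avail[A=11 B=49 C=29 D=33] open={R4,R6,R7,R8,R9}
Step 14: reserve R10 A 1 -> on_hand[A=17 B=58 C=29 D=33] avail[A=10 B=49 C=29 D=33] open={R10,R4,R6,R7,R8,R9}
Step 15: commit R4 -> on_hand[A=12 B=58 C=29 D=33] avail[A=10 B=49 C=29 D=33] open={R10,R6,R7,R8,R9}
Step 16: commit R7 -> on_hand[A=12 B=55 C=29 D=33] avail[A=10 B=49 C=29 D=33] open={R10,R6,R8,R9}
Step 17: reserve R11 A 6 -> on_hand[A=12 B=55 C=29 D=33] avail[A=4 B=49 C=29 D=33] open={R10,R11,R6,R8,R9}
Step 18: cancel R11 -> on_hand[A=12 B=55 C=29 D=33] avail[A=10 B=49 C=29 D=33] open={R10,R6,R8,R9}
Step 19: cancel R6 -> on_hand[A=12 B=55 C=29 D=33] avail[A=11 B=49 C=29 D=33] open={R10,R8,R9}
Step 20: reserve R12 C 6 -> on_hand[A=12 B=55 C=29 D=33] avail[A=11 B=49 C=23 D=33] open={R10,R12,R8,R9}
Step 21: reserve R13 A 6 -> on_hand[A=12 B=55 C=29 D=33] avail[A=5 B=49 C=23 D=33] open={R10,R12,R13,R8,R9}
Step 22: reserve R14 B 3 -> on_hand[A=12 B=55 C=29 D=33] avail[A=5 B=46 C=23 D=33] open={R10,R12,R13,R14,R8,R9}
Step 23: reserve R15 A 2 -> on_hand[A=12 B=55 C=29 D=33] avail[A=3 B=46 C=23 D=33] open={R10,R12,R13,R14,R15,R8,R9}
Final available[D] = 33

Answer: 33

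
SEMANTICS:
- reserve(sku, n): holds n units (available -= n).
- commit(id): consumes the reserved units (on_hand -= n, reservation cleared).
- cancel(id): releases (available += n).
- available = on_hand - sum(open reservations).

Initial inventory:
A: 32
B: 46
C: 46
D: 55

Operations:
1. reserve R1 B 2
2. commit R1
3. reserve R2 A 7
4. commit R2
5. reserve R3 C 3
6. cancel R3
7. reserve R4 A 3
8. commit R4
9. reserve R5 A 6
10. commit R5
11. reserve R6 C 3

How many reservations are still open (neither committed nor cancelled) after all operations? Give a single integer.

Answer: 1

Derivation:
Step 1: reserve R1 B 2 -> on_hand[A=32 B=46 C=46 D=55] avail[A=32 B=44 C=46 D=55] open={R1}
Step 2: commit R1 -> on_hand[A=32 B=44 C=46 D=55] avail[A=32 B=44 C=46 D=55] open={}
Step 3: reserve R2 A 7 -> on_hand[A=32 B=44 C=46 D=55] avail[A=25 B=44 C=46 D=55] open={R2}
Step 4: commit R2 -> on_hand[A=25 B=44 C=46 D=55] avail[A=25 B=44 C=46 D=55] open={}
Step 5: reserve R3 C 3 -> on_hand[A=25 B=44 C=46 D=55] avail[A=25 B=44 C=43 D=55] open={R3}
Step 6: cancel R3 -> on_hand[A=25 B=44 C=46 D=55] avail[A=25 B=44 C=46 D=55] open={}
Step 7: reserve R4 A 3 -> on_hand[A=25 B=44 C=46 D=55] avail[A=22 B=44 C=46 D=55] open={R4}
Step 8: commit R4 -> on_hand[A=22 B=44 C=46 D=55] avail[A=22 B=44 C=46 D=55] open={}
Step 9: reserve R5 A 6 -> on_hand[A=22 B=44 C=46 D=55] avail[A=16 B=44 C=46 D=55] open={R5}
Step 10: commit R5 -> on_hand[A=16 B=44 C=46 D=55] avail[A=16 B=44 C=46 D=55] open={}
Step 11: reserve R6 C 3 -> on_hand[A=16 B=44 C=46 D=55] avail[A=16 B=44 C=43 D=55] open={R6}
Open reservations: ['R6'] -> 1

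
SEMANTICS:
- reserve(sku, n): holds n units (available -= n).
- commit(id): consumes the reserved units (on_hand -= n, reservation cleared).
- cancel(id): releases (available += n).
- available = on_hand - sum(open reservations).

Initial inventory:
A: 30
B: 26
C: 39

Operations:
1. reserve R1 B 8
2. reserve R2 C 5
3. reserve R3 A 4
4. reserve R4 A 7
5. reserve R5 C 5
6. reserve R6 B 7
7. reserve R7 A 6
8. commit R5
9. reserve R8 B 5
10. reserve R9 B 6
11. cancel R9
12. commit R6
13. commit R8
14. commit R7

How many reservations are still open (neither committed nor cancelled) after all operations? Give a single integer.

Step 1: reserve R1 B 8 -> on_hand[A=30 B=26 C=39] avail[A=30 B=18 C=39] open={R1}
Step 2: reserve R2 C 5 -> on_hand[A=30 B=26 C=39] avail[A=30 B=18 C=34] open={R1,R2}
Step 3: reserve R3 A 4 -> on_hand[A=30 B=26 C=39] avail[A=26 B=18 C=34] open={R1,R2,R3}
Step 4: reserve R4 A 7 -> on_hand[A=30 B=26 C=39] avail[A=19 B=18 C=34] open={R1,R2,R3,R4}
Step 5: reserve R5 C 5 -> on_hand[A=30 B=26 C=39] avail[A=19 B=18 C=29] open={R1,R2,R3,R4,R5}
Step 6: reserve R6 B 7 -> on_hand[A=30 B=26 C=39] avail[A=19 B=11 C=29] open={R1,R2,R3,R4,R5,R6}
Step 7: reserve R7 A 6 -> on_hand[A=30 B=26 C=39] avail[A=13 B=11 C=29] open={R1,R2,R3,R4,R5,R6,R7}
Step 8: commit R5 -> on_hand[A=30 B=26 C=34] avail[A=13 B=11 C=29] open={R1,R2,R3,R4,R6,R7}
Step 9: reserve R8 B 5 -> on_hand[A=30 B=26 C=34] avail[A=13 B=6 C=29] open={R1,R2,R3,R4,R6,R7,R8}
Step 10: reserve R9 B 6 -> on_hand[A=30 B=26 C=34] avail[A=13 B=0 C=29] open={R1,R2,R3,R4,R6,R7,R8,R9}
Step 11: cancel R9 -> on_hand[A=30 B=26 C=34] avail[A=13 B=6 C=29] open={R1,R2,R3,R4,R6,R7,R8}
Step 12: commit R6 -> on_hand[A=30 B=19 C=34] avail[A=13 B=6 C=29] open={R1,R2,R3,R4,R7,R8}
Step 13: commit R8 -> on_hand[A=30 B=14 C=34] avail[A=13 B=6 C=29] open={R1,R2,R3,R4,R7}
Step 14: commit R7 -> on_hand[A=24 B=14 C=34] avail[A=13 B=6 C=29] open={R1,R2,R3,R4}
Open reservations: ['R1', 'R2', 'R3', 'R4'] -> 4

Answer: 4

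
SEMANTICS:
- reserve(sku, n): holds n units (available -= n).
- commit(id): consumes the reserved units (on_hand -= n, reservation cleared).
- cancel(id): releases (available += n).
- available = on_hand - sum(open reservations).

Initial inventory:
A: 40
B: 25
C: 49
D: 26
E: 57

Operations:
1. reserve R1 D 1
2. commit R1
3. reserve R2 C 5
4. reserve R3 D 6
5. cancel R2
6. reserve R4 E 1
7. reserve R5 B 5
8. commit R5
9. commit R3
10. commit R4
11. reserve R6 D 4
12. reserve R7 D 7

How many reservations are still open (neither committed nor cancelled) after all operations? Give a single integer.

Answer: 2

Derivation:
Step 1: reserve R1 D 1 -> on_hand[A=40 B=25 C=49 D=26 E=57] avail[A=40 B=25 C=49 D=25 E=57] open={R1}
Step 2: commit R1 -> on_hand[A=40 B=25 C=49 D=25 E=57] avail[A=40 B=25 C=49 D=25 E=57] open={}
Step 3: reserve R2 C 5 -> on_hand[A=40 B=25 C=49 D=25 E=57] avail[A=40 B=25 C=44 D=25 E=57] open={R2}
Step 4: reserve R3 D 6 -> on_hand[A=40 B=25 C=49 D=25 E=57] avail[A=40 B=25 C=44 D=19 E=57] open={R2,R3}
Step 5: cancel R2 -> on_hand[A=40 B=25 C=49 D=25 E=57] avail[A=40 B=25 C=49 D=19 E=57] open={R3}
Step 6: reserve R4 E 1 -> on_hand[A=40 B=25 C=49 D=25 E=57] avail[A=40 B=25 C=49 D=19 E=56] open={R3,R4}
Step 7: reserve R5 B 5 -> on_hand[A=40 B=25 C=49 D=25 E=57] avail[A=40 B=20 C=49 D=19 E=56] open={R3,R4,R5}
Step 8: commit R5 -> on_hand[A=40 B=20 C=49 D=25 E=57] avail[A=40 B=20 C=49 D=19 E=56] open={R3,R4}
Step 9: commit R3 -> on_hand[A=40 B=20 C=49 D=19 E=57] avail[A=40 B=20 C=49 D=19 E=56] open={R4}
Step 10: commit R4 -> on_hand[A=40 B=20 C=49 D=19 E=56] avail[A=40 B=20 C=49 D=19 E=56] open={}
Step 11: reserve R6 D 4 -> on_hand[A=40 B=20 C=49 D=19 E=56] avail[A=40 B=20 C=49 D=15 E=56] open={R6}
Step 12: reserve R7 D 7 -> on_hand[A=40 B=20 C=49 D=19 E=56] avail[A=40 B=20 C=49 D=8 E=56] open={R6,R7}
Open reservations: ['R6', 'R7'] -> 2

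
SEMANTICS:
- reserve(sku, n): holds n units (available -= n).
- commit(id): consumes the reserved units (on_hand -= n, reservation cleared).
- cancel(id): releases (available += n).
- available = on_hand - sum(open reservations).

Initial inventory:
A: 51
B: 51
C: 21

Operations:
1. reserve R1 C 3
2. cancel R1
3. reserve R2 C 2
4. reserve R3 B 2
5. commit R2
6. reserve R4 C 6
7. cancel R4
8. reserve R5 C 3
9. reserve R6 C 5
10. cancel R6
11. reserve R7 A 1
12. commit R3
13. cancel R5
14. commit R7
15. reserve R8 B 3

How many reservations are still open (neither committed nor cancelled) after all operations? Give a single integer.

Step 1: reserve R1 C 3 -> on_hand[A=51 B=51 C=21] avail[A=51 B=51 C=18] open={R1}
Step 2: cancel R1 -> on_hand[A=51 B=51 C=21] avail[A=51 B=51 C=21] open={}
Step 3: reserve R2 C 2 -> on_hand[A=51 B=51 C=21] avail[A=51 B=51 C=19] open={R2}
Step 4: reserve R3 B 2 -> on_hand[A=51 B=51 C=21] avail[A=51 B=49 C=19] open={R2,R3}
Step 5: commit R2 -> on_hand[A=51 B=51 C=19] avail[A=51 B=49 C=19] open={R3}
Step 6: reserve R4 C 6 -> on_hand[A=51 B=51 C=19] avail[A=51 B=49 C=13] open={R3,R4}
Step 7: cancel R4 -> on_hand[A=51 B=51 C=19] avail[A=51 B=49 C=19] open={R3}
Step 8: reserve R5 C 3 -> on_hand[A=51 B=51 C=19] avail[A=51 B=49 C=16] open={R3,R5}
Step 9: reserve R6 C 5 -> on_hand[A=51 B=51 C=19] avail[A=51 B=49 C=11] open={R3,R5,R6}
Step 10: cancel R6 -> on_hand[A=51 B=51 C=19] avail[A=51 B=49 C=16] open={R3,R5}
Step 11: reserve R7 A 1 -> on_hand[A=51 B=51 C=19] avail[A=50 B=49 C=16] open={R3,R5,R7}
Step 12: commit R3 -> on_hand[A=51 B=49 C=19] avail[A=50 B=49 C=16] open={R5,R7}
Step 13: cancel R5 -> on_hand[A=51 B=49 C=19] avail[A=50 B=49 C=19] open={R7}
Step 14: commit R7 -> on_hand[A=50 B=49 C=19] avail[A=50 B=49 C=19] open={}
Step 15: reserve R8 B 3 -> on_hand[A=50 B=49 C=19] avail[A=50 B=46 C=19] open={R8}
Open reservations: ['R8'] -> 1

Answer: 1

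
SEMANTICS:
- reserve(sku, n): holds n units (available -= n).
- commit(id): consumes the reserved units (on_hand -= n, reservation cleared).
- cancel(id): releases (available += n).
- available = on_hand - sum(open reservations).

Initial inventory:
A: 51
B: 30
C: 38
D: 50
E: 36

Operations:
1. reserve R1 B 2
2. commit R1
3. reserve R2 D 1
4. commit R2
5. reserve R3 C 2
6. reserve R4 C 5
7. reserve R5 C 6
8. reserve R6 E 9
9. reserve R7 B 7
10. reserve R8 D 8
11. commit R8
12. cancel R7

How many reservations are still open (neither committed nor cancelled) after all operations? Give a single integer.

Answer: 4

Derivation:
Step 1: reserve R1 B 2 -> on_hand[A=51 B=30 C=38 D=50 E=36] avail[A=51 B=28 C=38 D=50 E=36] open={R1}
Step 2: commit R1 -> on_hand[A=51 B=28 C=38 D=50 E=36] avail[A=51 B=28 C=38 D=50 E=36] open={}
Step 3: reserve R2 D 1 -> on_hand[A=51 B=28 C=38 D=50 E=36] avail[A=51 B=28 C=38 D=49 E=36] open={R2}
Step 4: commit R2 -> on_hand[A=51 B=28 C=38 D=49 E=36] avail[A=51 B=28 C=38 D=49 E=36] open={}
Step 5: reserve R3 C 2 -> on_hand[A=51 B=28 C=38 D=49 E=36] avail[A=51 B=28 C=36 D=49 E=36] open={R3}
Step 6: reserve R4 C 5 -> on_hand[A=51 B=28 C=38 D=49 E=36] avail[A=51 B=28 C=31 D=49 E=36] open={R3,R4}
Step 7: reserve R5 C 6 -> on_hand[A=51 B=28 C=38 D=49 E=36] avail[A=51 B=28 C=25 D=49 E=36] open={R3,R4,R5}
Step 8: reserve R6 E 9 -> on_hand[A=51 B=28 C=38 D=49 E=36] avail[A=51 B=28 C=25 D=49 E=27] open={R3,R4,R5,R6}
Step 9: reserve R7 B 7 -> on_hand[A=51 B=28 C=38 D=49 E=36] avail[A=51 B=21 C=25 D=49 E=27] open={R3,R4,R5,R6,R7}
Step 10: reserve R8 D 8 -> on_hand[A=51 B=28 C=38 D=49 E=36] avail[A=51 B=21 C=25 D=41 E=27] open={R3,R4,R5,R6,R7,R8}
Step 11: commit R8 -> on_hand[A=51 B=28 C=38 D=41 E=36] avail[A=51 B=21 C=25 D=41 E=27] open={R3,R4,R5,R6,R7}
Step 12: cancel R7 -> on_hand[A=51 B=28 C=38 D=41 E=36] avail[A=51 B=28 C=25 D=41 E=27] open={R3,R4,R5,R6}
Open reservations: ['R3', 'R4', 'R5', 'R6'] -> 4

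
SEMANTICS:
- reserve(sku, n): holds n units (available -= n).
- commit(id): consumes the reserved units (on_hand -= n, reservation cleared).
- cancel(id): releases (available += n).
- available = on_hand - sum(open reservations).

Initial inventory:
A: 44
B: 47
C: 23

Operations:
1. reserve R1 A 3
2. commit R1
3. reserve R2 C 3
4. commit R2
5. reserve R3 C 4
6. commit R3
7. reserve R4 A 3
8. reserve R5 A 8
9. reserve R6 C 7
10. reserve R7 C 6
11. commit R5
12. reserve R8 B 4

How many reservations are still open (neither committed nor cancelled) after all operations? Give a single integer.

Step 1: reserve R1 A 3 -> on_hand[A=44 B=47 C=23] avail[A=41 B=47 C=23] open={R1}
Step 2: commit R1 -> on_hand[A=41 B=47 C=23] avail[A=41 B=47 C=23] open={}
Step 3: reserve R2 C 3 -> on_hand[A=41 B=47 C=23] avail[A=41 B=47 C=20] open={R2}
Step 4: commit R2 -> on_hand[A=41 B=47 C=20] avail[A=41 B=47 C=20] open={}
Step 5: reserve R3 C 4 -> on_hand[A=41 B=47 C=20] avail[A=41 B=47 C=16] open={R3}
Step 6: commit R3 -> on_hand[A=41 B=47 C=16] avail[A=41 B=47 C=16] open={}
Step 7: reserve R4 A 3 -> on_hand[A=41 B=47 C=16] avail[A=38 B=47 C=16] open={R4}
Step 8: reserve R5 A 8 -> on_hand[A=41 B=47 C=16] avail[A=30 B=47 C=16] open={R4,R5}
Step 9: reserve R6 C 7 -> on_hand[A=41 B=47 C=16] avail[A=30 B=47 C=9] open={R4,R5,R6}
Step 10: reserve R7 C 6 -> on_hand[A=41 B=47 C=16] avail[A=30 B=47 C=3] open={R4,R5,R6,R7}
Step 11: commit R5 -> on_hand[A=33 B=47 C=16] avail[A=30 B=47 C=3] open={R4,R6,R7}
Step 12: reserve R8 B 4 -> on_hand[A=33 B=47 C=16] avail[A=30 B=43 C=3] open={R4,R6,R7,R8}
Open reservations: ['R4', 'R6', 'R7', 'R8'] -> 4

Answer: 4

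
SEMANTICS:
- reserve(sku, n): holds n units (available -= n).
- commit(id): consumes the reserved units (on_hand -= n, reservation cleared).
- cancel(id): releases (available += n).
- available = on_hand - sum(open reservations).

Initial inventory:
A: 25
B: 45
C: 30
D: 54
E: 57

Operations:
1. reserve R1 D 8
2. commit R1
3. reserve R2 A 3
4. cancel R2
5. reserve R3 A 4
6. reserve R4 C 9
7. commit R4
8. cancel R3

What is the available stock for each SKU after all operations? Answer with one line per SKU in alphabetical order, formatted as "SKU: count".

Step 1: reserve R1 D 8 -> on_hand[A=25 B=45 C=30 D=54 E=57] avail[A=25 B=45 C=30 D=46 E=57] open={R1}
Step 2: commit R1 -> on_hand[A=25 B=45 C=30 D=46 E=57] avail[A=25 B=45 C=30 D=46 E=57] open={}
Step 3: reserve R2 A 3 -> on_hand[A=25 B=45 C=30 D=46 E=57] avail[A=22 B=45 C=30 D=46 E=57] open={R2}
Step 4: cancel R2 -> on_hand[A=25 B=45 C=30 D=46 E=57] avail[A=25 B=45 C=30 D=46 E=57] open={}
Step 5: reserve R3 A 4 -> on_hand[A=25 B=45 C=30 D=46 E=57] avail[A=21 B=45 C=30 D=46 E=57] open={R3}
Step 6: reserve R4 C 9 -> on_hand[A=25 B=45 C=30 D=46 E=57] avail[A=21 B=45 C=21 D=46 E=57] open={R3,R4}
Step 7: commit R4 -> on_hand[A=25 B=45 C=21 D=46 E=57] avail[A=21 B=45 C=21 D=46 E=57] open={R3}
Step 8: cancel R3 -> on_hand[A=25 B=45 C=21 D=46 E=57] avail[A=25 B=45 C=21 D=46 E=57] open={}

Answer: A: 25
B: 45
C: 21
D: 46
E: 57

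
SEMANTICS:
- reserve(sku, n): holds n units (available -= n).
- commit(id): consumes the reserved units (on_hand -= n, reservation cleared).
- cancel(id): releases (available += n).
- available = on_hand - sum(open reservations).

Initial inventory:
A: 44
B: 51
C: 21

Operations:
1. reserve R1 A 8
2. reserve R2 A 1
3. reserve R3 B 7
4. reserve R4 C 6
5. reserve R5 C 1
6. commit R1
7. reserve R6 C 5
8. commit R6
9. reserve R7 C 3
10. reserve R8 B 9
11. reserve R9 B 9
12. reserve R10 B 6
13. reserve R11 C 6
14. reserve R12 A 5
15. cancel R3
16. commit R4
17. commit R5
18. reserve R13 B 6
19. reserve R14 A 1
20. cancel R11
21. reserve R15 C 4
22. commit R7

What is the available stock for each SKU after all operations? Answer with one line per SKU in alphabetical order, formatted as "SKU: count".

Step 1: reserve R1 A 8 -> on_hand[A=44 B=51 C=21] avail[A=36 B=51 C=21] open={R1}
Step 2: reserve R2 A 1 -> on_hand[A=44 B=51 C=21] avail[A=35 B=51 C=21] open={R1,R2}
Step 3: reserve R3 B 7 -> on_hand[A=44 B=51 C=21] avail[A=35 B=44 C=21] open={R1,R2,R3}
Step 4: reserve R4 C 6 -> on_hand[A=44 B=51 C=21] avail[A=35 B=44 C=15] open={R1,R2,R3,R4}
Step 5: reserve R5 C 1 -> on_hand[A=44 B=51 C=21] avail[A=35 B=44 C=14] open={R1,R2,R3,R4,R5}
Step 6: commit R1 -> on_hand[A=36 B=51 C=21] avail[A=35 B=44 C=14] open={R2,R3,R4,R5}
Step 7: reserve R6 C 5 -> on_hand[A=36 B=51 C=21] avail[A=35 B=44 C=9] open={R2,R3,R4,R5,R6}
Step 8: commit R6 -> on_hand[A=36 B=51 C=16] avail[A=35 B=44 C=9] open={R2,R3,R4,R5}
Step 9: reserve R7 C 3 -> on_hand[A=36 B=51 C=16] avail[A=35 B=44 C=6] open={R2,R3,R4,R5,R7}
Step 10: reserve R8 B 9 -> on_hand[A=36 B=51 C=16] avail[A=35 B=35 C=6] open={R2,R3,R4,R5,R7,R8}
Step 11: reserve R9 B 9 -> on_hand[A=36 B=51 C=16] avail[A=35 B=26 C=6] open={R2,R3,R4,R5,R7,R8,R9}
Step 12: reserve R10 B 6 -> on_hand[A=36 B=51 C=16] avail[A=35 B=20 C=6] open={R10,R2,R3,R4,R5,R7,R8,R9}
Step 13: reserve R11 C 6 -> on_hand[A=36 B=51 C=16] avail[A=35 B=20 C=0] open={R10,R11,R2,R3,R4,R5,R7,R8,R9}
Step 14: reserve R12 A 5 -> on_hand[A=36 B=51 C=16] avail[A=30 B=20 C=0] open={R10,R11,R12,R2,R3,R4,R5,R7,R8,R9}
Step 15: cancel R3 -> on_hand[A=36 B=51 C=16] avail[A=30 B=27 C=0] open={R10,R11,R12,R2,R4,R5,R7,R8,R9}
Step 16: commit R4 -> on_hand[A=36 B=51 C=10] avail[A=30 B=27 C=0] open={R10,R11,R12,R2,R5,R7,R8,R9}
Step 17: commit R5 -> on_hand[A=36 B=51 C=9] avail[A=30 B=27 C=0] open={R10,R11,R12,R2,R7,R8,R9}
Step 18: reserve R13 B 6 -> on_hand[A=36 B=51 C=9] avail[A=30 B=21 C=0] open={R10,R11,R12,R13,R2,R7,R8,R9}
Step 19: reserve R14 A 1 -> on_hand[A=36 B=51 C=9] avail[A=29 B=21 C=0] open={R10,R11,R12,R13,R14,R2,R7,R8,R9}
Step 20: cancel R11 -> on_hand[A=36 B=51 C=9] avail[A=29 B=21 C=6] open={R10,R12,R13,R14,R2,R7,R8,R9}
Step 21: reserve R15 C 4 -> on_hand[A=36 B=51 C=9] avail[A=29 B=21 C=2] open={R10,R12,R13,R14,R15,R2,R7,R8,R9}
Step 22: commit R7 -> on_hand[A=36 B=51 C=6] avail[A=29 B=21 C=2] open={R10,R12,R13,R14,R15,R2,R8,R9}

Answer: A: 29
B: 21
C: 2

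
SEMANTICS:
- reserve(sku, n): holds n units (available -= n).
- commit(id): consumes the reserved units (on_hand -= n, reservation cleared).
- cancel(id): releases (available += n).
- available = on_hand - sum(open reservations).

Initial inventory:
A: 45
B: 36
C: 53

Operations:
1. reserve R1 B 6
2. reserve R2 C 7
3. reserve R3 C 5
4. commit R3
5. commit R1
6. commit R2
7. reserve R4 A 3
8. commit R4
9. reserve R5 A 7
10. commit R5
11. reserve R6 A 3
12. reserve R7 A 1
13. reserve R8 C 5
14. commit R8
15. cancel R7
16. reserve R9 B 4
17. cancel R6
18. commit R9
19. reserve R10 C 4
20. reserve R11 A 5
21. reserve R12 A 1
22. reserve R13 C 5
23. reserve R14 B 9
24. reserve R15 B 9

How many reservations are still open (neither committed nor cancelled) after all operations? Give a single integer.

Step 1: reserve R1 B 6 -> on_hand[A=45 B=36 C=53] avail[A=45 B=30 C=53] open={R1}
Step 2: reserve R2 C 7 -> on_hand[A=45 B=36 C=53] avail[A=45 B=30 C=46] open={R1,R2}
Step 3: reserve R3 C 5 -> on_hand[A=45 B=36 C=53] avail[A=45 B=30 C=41] open={R1,R2,R3}
Step 4: commit R3 -> on_hand[A=45 B=36 C=48] avail[A=45 B=30 C=41] open={R1,R2}
Step 5: commit R1 -> on_hand[A=45 B=30 C=48] avail[A=45 B=30 C=41] open={R2}
Step 6: commit R2 -> on_hand[A=45 B=30 C=41] avail[A=45 B=30 C=41] open={}
Step 7: reserve R4 A 3 -> on_hand[A=45 B=30 C=41] avail[A=42 B=30 C=41] open={R4}
Step 8: commit R4 -> on_hand[A=42 B=30 C=41] avail[A=42 B=30 C=41] open={}
Step 9: reserve R5 A 7 -> on_hand[A=42 B=30 C=41] avail[A=35 B=30 C=41] open={R5}
Step 10: commit R5 -> on_hand[A=35 B=30 C=41] avail[A=35 B=30 C=41] open={}
Step 11: reserve R6 A 3 -> on_hand[A=35 B=30 C=41] avail[A=32 B=30 C=41] open={R6}
Step 12: reserve R7 A 1 -> on_hand[A=35 B=30 C=41] avail[A=31 B=30 C=41] open={R6,R7}
Step 13: reserve R8 C 5 -> on_hand[A=35 B=30 C=41] avail[A=31 B=30 C=36] open={R6,R7,R8}
Step 14: commit R8 -> on_hand[A=35 B=30 C=36] avail[A=31 B=30 C=36] open={R6,R7}
Step 15: cancel R7 -> on_hand[A=35 B=30 C=36] avail[A=32 B=30 C=36] open={R6}
Step 16: reserve R9 B 4 -> on_hand[A=35 B=30 C=36] avail[A=32 B=26 C=36] open={R6,R9}
Step 17: cancel R6 -> on_hand[A=35 B=30 C=36] avail[A=35 B=26 C=36] open={R9}
Step 18: commit R9 -> on_hand[A=35 B=26 C=36] avail[A=35 B=26 C=36] open={}
Step 19: reserve R10 C 4 -> on_hand[A=35 B=26 C=36] avail[A=35 B=26 C=32] open={R10}
Step 20: reserve R11 A 5 -> on_hand[A=35 B=26 C=36] avail[A=30 B=26 C=32] open={R10,R11}
Step 21: reserve R12 A 1 -> on_hand[A=35 B=26 C=36] avail[A=29 B=26 C=32] open={R10,R11,R12}
Step 22: reserve R13 C 5 -> on_hand[A=35 B=26 C=36] avail[A=29 B=26 C=27] open={R10,R11,R12,R13}
Step 23: reserve R14 B 9 -> on_hand[A=35 B=26 C=36] avail[A=29 B=17 C=27] open={R10,R11,R12,R13,R14}
Step 24: reserve R15 B 9 -> on_hand[A=35 B=26 C=36] avail[A=29 B=8 C=27] open={R10,R11,R12,R13,R14,R15}
Open reservations: ['R10', 'R11', 'R12', 'R13', 'R14', 'R15'] -> 6

Answer: 6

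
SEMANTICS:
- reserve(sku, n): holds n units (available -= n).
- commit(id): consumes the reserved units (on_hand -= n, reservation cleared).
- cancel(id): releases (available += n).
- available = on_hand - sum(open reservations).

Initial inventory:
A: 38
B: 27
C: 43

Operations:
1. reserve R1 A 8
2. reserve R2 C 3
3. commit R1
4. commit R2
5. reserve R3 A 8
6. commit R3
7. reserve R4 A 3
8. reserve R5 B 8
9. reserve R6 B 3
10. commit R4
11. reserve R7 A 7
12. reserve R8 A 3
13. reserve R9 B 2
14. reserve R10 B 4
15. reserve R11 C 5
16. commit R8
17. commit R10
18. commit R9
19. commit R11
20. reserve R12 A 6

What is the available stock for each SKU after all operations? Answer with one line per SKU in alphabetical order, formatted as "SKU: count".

Step 1: reserve R1 A 8 -> on_hand[A=38 B=27 C=43] avail[A=30 B=27 C=43] open={R1}
Step 2: reserve R2 C 3 -> on_hand[A=38 B=27 C=43] avail[A=30 B=27 C=40] open={R1,R2}
Step 3: commit R1 -> on_hand[A=30 B=27 C=43] avail[A=30 B=27 C=40] open={R2}
Step 4: commit R2 -> on_hand[A=30 B=27 C=40] avail[A=30 B=27 C=40] open={}
Step 5: reserve R3 A 8 -> on_hand[A=30 B=27 C=40] avail[A=22 B=27 C=40] open={R3}
Step 6: commit R3 -> on_hand[A=22 B=27 C=40] avail[A=22 B=27 C=40] open={}
Step 7: reserve R4 A 3 -> on_hand[A=22 B=27 C=40] avail[A=19 B=27 C=40] open={R4}
Step 8: reserve R5 B 8 -> on_hand[A=22 B=27 C=40] avail[A=19 B=19 C=40] open={R4,R5}
Step 9: reserve R6 B 3 -> on_hand[A=22 B=27 C=40] avail[A=19 B=16 C=40] open={R4,R5,R6}
Step 10: commit R4 -> on_hand[A=19 B=27 C=40] avail[A=19 B=16 C=40] open={R5,R6}
Step 11: reserve R7 A 7 -> on_hand[A=19 B=27 C=40] avail[A=12 B=16 C=40] open={R5,R6,R7}
Step 12: reserve R8 A 3 -> on_hand[A=19 B=27 C=40] avail[A=9 B=16 C=40] open={R5,R6,R7,R8}
Step 13: reserve R9 B 2 -> on_hand[A=19 B=27 C=40] avail[A=9 B=14 C=40] open={R5,R6,R7,R8,R9}
Step 14: reserve R10 B 4 -> on_hand[A=19 B=27 C=40] avail[A=9 B=10 C=40] open={R10,R5,R6,R7,R8,R9}
Step 15: reserve R11 C 5 -> on_hand[A=19 B=27 C=40] avail[A=9 B=10 C=35] open={R10,R11,R5,R6,R7,R8,R9}
Step 16: commit R8 -> on_hand[A=16 B=27 C=40] avail[A=9 B=10 C=35] open={R10,R11,R5,R6,R7,R9}
Step 17: commit R10 -> on_hand[A=16 B=23 C=40] avail[A=9 B=10 C=35] open={R11,R5,R6,R7,R9}
Step 18: commit R9 -> on_hand[A=16 B=21 C=40] avail[A=9 B=10 C=35] open={R11,R5,R6,R7}
Step 19: commit R11 -> on_hand[A=16 B=21 C=35] avail[A=9 B=10 C=35] open={R5,R6,R7}
Step 20: reserve R12 A 6 -> on_hand[A=16 B=21 C=35] avail[A=3 B=10 C=35] open={R12,R5,R6,R7}

Answer: A: 3
B: 10
C: 35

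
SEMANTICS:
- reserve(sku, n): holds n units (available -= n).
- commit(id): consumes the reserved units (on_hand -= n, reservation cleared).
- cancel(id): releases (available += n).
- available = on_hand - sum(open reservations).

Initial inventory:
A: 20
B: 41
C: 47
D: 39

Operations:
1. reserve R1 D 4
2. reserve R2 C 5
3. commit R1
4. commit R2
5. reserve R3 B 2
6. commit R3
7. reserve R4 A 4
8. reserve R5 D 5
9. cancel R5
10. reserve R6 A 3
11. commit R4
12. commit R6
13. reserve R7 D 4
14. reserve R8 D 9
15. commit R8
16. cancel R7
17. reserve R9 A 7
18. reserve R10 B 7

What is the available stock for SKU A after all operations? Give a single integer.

Answer: 6

Derivation:
Step 1: reserve R1 D 4 -> on_hand[A=20 B=41 C=47 D=39] avail[A=20 B=41 C=47 D=35] open={R1}
Step 2: reserve R2 C 5 -> on_hand[A=20 B=41 C=47 D=39] avail[A=20 B=41 C=42 D=35] open={R1,R2}
Step 3: commit R1 -> on_hand[A=20 B=41 C=47 D=35] avail[A=20 B=41 C=42 D=35] open={R2}
Step 4: commit R2 -> on_hand[A=20 B=41 C=42 D=35] avail[A=20 B=41 C=42 D=35] open={}
Step 5: reserve R3 B 2 -> on_hand[A=20 B=41 C=42 D=35] avail[A=20 B=39 C=42 D=35] open={R3}
Step 6: commit R3 -> on_hand[A=20 B=39 C=42 D=35] avail[A=20 B=39 C=42 D=35] open={}
Step 7: reserve R4 A 4 -> on_hand[A=20 B=39 C=42 D=35] avail[A=16 B=39 C=42 D=35] open={R4}
Step 8: reserve R5 D 5 -> on_hand[A=20 B=39 C=42 D=35] avail[A=16 B=39 C=42 D=30] open={R4,R5}
Step 9: cancel R5 -> on_hand[A=20 B=39 C=42 D=35] avail[A=16 B=39 C=42 D=35] open={R4}
Step 10: reserve R6 A 3 -> on_hand[A=20 B=39 C=42 D=35] avail[A=13 B=39 C=42 D=35] open={R4,R6}
Step 11: commit R4 -> on_hand[A=16 B=39 C=42 D=35] avail[A=13 B=39 C=42 D=35] open={R6}
Step 12: commit R6 -> on_hand[A=13 B=39 C=42 D=35] avail[A=13 B=39 C=42 D=35] open={}
Step 13: reserve R7 D 4 -> on_hand[A=13 B=39 C=42 D=35] avail[A=13 B=39 C=42 D=31] open={R7}
Step 14: reserve R8 D 9 -> on_hand[A=13 B=39 C=42 D=35] avail[A=13 B=39 C=42 D=22] open={R7,R8}
Step 15: commit R8 -> on_hand[A=13 B=39 C=42 D=26] avail[A=13 B=39 C=42 D=22] open={R7}
Step 16: cancel R7 -> on_hand[A=13 B=39 C=42 D=26] avail[A=13 B=39 C=42 D=26] open={}
Step 17: reserve R9 A 7 -> on_hand[A=13 B=39 C=42 D=26] avail[A=6 B=39 C=42 D=26] open={R9}
Step 18: reserve R10 B 7 -> on_hand[A=13 B=39 C=42 D=26] avail[A=6 B=32 C=42 D=26] open={R10,R9}
Final available[A] = 6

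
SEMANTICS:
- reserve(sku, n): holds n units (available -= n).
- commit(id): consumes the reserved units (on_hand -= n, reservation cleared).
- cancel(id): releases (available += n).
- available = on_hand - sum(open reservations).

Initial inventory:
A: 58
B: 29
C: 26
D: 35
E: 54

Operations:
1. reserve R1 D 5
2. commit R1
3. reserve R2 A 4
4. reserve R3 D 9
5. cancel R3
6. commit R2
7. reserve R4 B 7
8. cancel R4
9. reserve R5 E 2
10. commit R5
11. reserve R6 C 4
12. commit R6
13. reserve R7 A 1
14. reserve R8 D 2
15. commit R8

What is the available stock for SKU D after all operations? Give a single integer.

Step 1: reserve R1 D 5 -> on_hand[A=58 B=29 C=26 D=35 E=54] avail[A=58 B=29 C=26 D=30 E=54] open={R1}
Step 2: commit R1 -> on_hand[A=58 B=29 C=26 D=30 E=54] avail[A=58 B=29 C=26 D=30 E=54] open={}
Step 3: reserve R2 A 4 -> on_hand[A=58 B=29 C=26 D=30 E=54] avail[A=54 B=29 C=26 D=30 E=54] open={R2}
Step 4: reserve R3 D 9 -> on_hand[A=58 B=29 C=26 D=30 E=54] avail[A=54 B=29 C=26 D=21 E=54] open={R2,R3}
Step 5: cancel R3 -> on_hand[A=58 B=29 C=26 D=30 E=54] avail[A=54 B=29 C=26 D=30 E=54] open={R2}
Step 6: commit R2 -> on_hand[A=54 B=29 C=26 D=30 E=54] avail[A=54 B=29 C=26 D=30 E=54] open={}
Step 7: reserve R4 B 7 -> on_hand[A=54 B=29 C=26 D=30 E=54] avail[A=54 B=22 C=26 D=30 E=54] open={R4}
Step 8: cancel R4 -> on_hand[A=54 B=29 C=26 D=30 E=54] avail[A=54 B=29 C=26 D=30 E=54] open={}
Step 9: reserve R5 E 2 -> on_hand[A=54 B=29 C=26 D=30 E=54] avail[A=54 B=29 C=26 D=30 E=52] open={R5}
Step 10: commit R5 -> on_hand[A=54 B=29 C=26 D=30 E=52] avail[A=54 B=29 C=26 D=30 E=52] open={}
Step 11: reserve R6 C 4 -> on_hand[A=54 B=29 C=26 D=30 E=52] avail[A=54 B=29 C=22 D=30 E=52] open={R6}
Step 12: commit R6 -> on_hand[A=54 B=29 C=22 D=30 E=52] avail[A=54 B=29 C=22 D=30 E=52] open={}
Step 13: reserve R7 A 1 -> on_hand[A=54 B=29 C=22 D=30 E=52] avail[A=53 B=29 C=22 D=30 E=52] open={R7}
Step 14: reserve R8 D 2 -> on_hand[A=54 B=29 C=22 D=30 E=52] avail[A=53 B=29 C=22 D=28 E=52] open={R7,R8}
Step 15: commit R8 -> on_hand[A=54 B=29 C=22 D=28 E=52] avail[A=53 B=29 C=22 D=28 E=52] open={R7}
Final available[D] = 28

Answer: 28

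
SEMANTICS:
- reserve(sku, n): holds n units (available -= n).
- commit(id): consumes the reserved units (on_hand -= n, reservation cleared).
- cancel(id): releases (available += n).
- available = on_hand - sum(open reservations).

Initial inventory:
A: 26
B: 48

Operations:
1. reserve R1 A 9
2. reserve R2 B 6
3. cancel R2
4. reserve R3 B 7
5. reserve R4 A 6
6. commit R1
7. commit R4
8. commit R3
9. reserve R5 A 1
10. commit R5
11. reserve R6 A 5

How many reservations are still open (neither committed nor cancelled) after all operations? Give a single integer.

Answer: 1

Derivation:
Step 1: reserve R1 A 9 -> on_hand[A=26 B=48] avail[A=17 B=48] open={R1}
Step 2: reserve R2 B 6 -> on_hand[A=26 B=48] avail[A=17 B=42] open={R1,R2}
Step 3: cancel R2 -> on_hand[A=26 B=48] avail[A=17 B=48] open={R1}
Step 4: reserve R3 B 7 -> on_hand[A=26 B=48] avail[A=17 B=41] open={R1,R3}
Step 5: reserve R4 A 6 -> on_hand[A=26 B=48] avail[A=11 B=41] open={R1,R3,R4}
Step 6: commit R1 -> on_hand[A=17 B=48] avail[A=11 B=41] open={R3,R4}
Step 7: commit R4 -> on_hand[A=11 B=48] avail[A=11 B=41] open={R3}
Step 8: commit R3 -> on_hand[A=11 B=41] avail[A=11 B=41] open={}
Step 9: reserve R5 A 1 -> on_hand[A=11 B=41] avail[A=10 B=41] open={R5}
Step 10: commit R5 -> on_hand[A=10 B=41] avail[A=10 B=41] open={}
Step 11: reserve R6 A 5 -> on_hand[A=10 B=41] avail[A=5 B=41] open={R6}
Open reservations: ['R6'] -> 1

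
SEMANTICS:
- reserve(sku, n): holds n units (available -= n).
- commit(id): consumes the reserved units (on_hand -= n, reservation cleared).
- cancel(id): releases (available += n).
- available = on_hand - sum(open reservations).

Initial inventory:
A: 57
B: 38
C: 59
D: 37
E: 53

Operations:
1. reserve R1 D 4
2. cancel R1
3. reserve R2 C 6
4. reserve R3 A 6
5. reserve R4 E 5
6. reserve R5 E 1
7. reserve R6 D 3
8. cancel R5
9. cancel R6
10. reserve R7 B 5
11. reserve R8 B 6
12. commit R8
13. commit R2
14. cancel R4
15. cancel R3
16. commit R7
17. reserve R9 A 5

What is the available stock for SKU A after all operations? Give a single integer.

Answer: 52

Derivation:
Step 1: reserve R1 D 4 -> on_hand[A=57 B=38 C=59 D=37 E=53] avail[A=57 B=38 C=59 D=33 E=53] open={R1}
Step 2: cancel R1 -> on_hand[A=57 B=38 C=59 D=37 E=53] avail[A=57 B=38 C=59 D=37 E=53] open={}
Step 3: reserve R2 C 6 -> on_hand[A=57 B=38 C=59 D=37 E=53] avail[A=57 B=38 C=53 D=37 E=53] open={R2}
Step 4: reserve R3 A 6 -> on_hand[A=57 B=38 C=59 D=37 E=53] avail[A=51 B=38 C=53 D=37 E=53] open={R2,R3}
Step 5: reserve R4 E 5 -> on_hand[A=57 B=38 C=59 D=37 E=53] avail[A=51 B=38 C=53 D=37 E=48] open={R2,R3,R4}
Step 6: reserve R5 E 1 -> on_hand[A=57 B=38 C=59 D=37 E=53] avail[A=51 B=38 C=53 D=37 E=47] open={R2,R3,R4,R5}
Step 7: reserve R6 D 3 -> on_hand[A=57 B=38 C=59 D=37 E=53] avail[A=51 B=38 C=53 D=34 E=47] open={R2,R3,R4,R5,R6}
Step 8: cancel R5 -> on_hand[A=57 B=38 C=59 D=37 E=53] avail[A=51 B=38 C=53 D=34 E=48] open={R2,R3,R4,R6}
Step 9: cancel R6 -> on_hand[A=57 B=38 C=59 D=37 E=53] avail[A=51 B=38 C=53 D=37 E=48] open={R2,R3,R4}
Step 10: reserve R7 B 5 -> on_hand[A=57 B=38 C=59 D=37 E=53] avail[A=51 B=33 C=53 D=37 E=48] open={R2,R3,R4,R7}
Step 11: reserve R8 B 6 -> on_hand[A=57 B=38 C=59 D=37 E=53] avail[A=51 B=27 C=53 D=37 E=48] open={R2,R3,R4,R7,R8}
Step 12: commit R8 -> on_hand[A=57 B=32 C=59 D=37 E=53] avail[A=51 B=27 C=53 D=37 E=48] open={R2,R3,R4,R7}
Step 13: commit R2 -> on_hand[A=57 B=32 C=53 D=37 E=53] avail[A=51 B=27 C=53 D=37 E=48] open={R3,R4,R7}
Step 14: cancel R4 -> on_hand[A=57 B=32 C=53 D=37 E=53] avail[A=51 B=27 C=53 D=37 E=53] open={R3,R7}
Step 15: cancel R3 -> on_hand[A=57 B=32 C=53 D=37 E=53] avail[A=57 B=27 C=53 D=37 E=53] open={R7}
Step 16: commit R7 -> on_hand[A=57 B=27 C=53 D=37 E=53] avail[A=57 B=27 C=53 D=37 E=53] open={}
Step 17: reserve R9 A 5 -> on_hand[A=57 B=27 C=53 D=37 E=53] avail[A=52 B=27 C=53 D=37 E=53] open={R9}
Final available[A] = 52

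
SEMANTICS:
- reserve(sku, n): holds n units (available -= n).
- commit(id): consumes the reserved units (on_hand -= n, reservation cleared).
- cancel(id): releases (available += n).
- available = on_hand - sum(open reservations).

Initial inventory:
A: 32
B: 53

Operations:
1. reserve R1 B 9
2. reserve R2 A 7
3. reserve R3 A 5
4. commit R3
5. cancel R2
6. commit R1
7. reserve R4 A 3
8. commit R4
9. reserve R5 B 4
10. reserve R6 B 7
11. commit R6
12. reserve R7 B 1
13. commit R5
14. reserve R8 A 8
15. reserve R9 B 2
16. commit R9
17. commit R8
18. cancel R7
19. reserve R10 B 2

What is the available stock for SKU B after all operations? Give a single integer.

Answer: 29

Derivation:
Step 1: reserve R1 B 9 -> on_hand[A=32 B=53] avail[A=32 B=44] open={R1}
Step 2: reserve R2 A 7 -> on_hand[A=32 B=53] avail[A=25 B=44] open={R1,R2}
Step 3: reserve R3 A 5 -> on_hand[A=32 B=53] avail[A=20 B=44] open={R1,R2,R3}
Step 4: commit R3 -> on_hand[A=27 B=53] avail[A=20 B=44] open={R1,R2}
Step 5: cancel R2 -> on_hand[A=27 B=53] avail[A=27 B=44] open={R1}
Step 6: commit R1 -> on_hand[A=27 B=44] avail[A=27 B=44] open={}
Step 7: reserve R4 A 3 -> on_hand[A=27 B=44] avail[A=24 B=44] open={R4}
Step 8: commit R4 -> on_hand[A=24 B=44] avail[A=24 B=44] open={}
Step 9: reserve R5 B 4 -> on_hand[A=24 B=44] avail[A=24 B=40] open={R5}
Step 10: reserve R6 B 7 -> on_hand[A=24 B=44] avail[A=24 B=33] open={R5,R6}
Step 11: commit R6 -> on_hand[A=24 B=37] avail[A=24 B=33] open={R5}
Step 12: reserve R7 B 1 -> on_hand[A=24 B=37] avail[A=24 B=32] open={R5,R7}
Step 13: commit R5 -> on_hand[A=24 B=33] avail[A=24 B=32] open={R7}
Step 14: reserve R8 A 8 -> on_hand[A=24 B=33] avail[A=16 B=32] open={R7,R8}
Step 15: reserve R9 B 2 -> on_hand[A=24 B=33] avail[A=16 B=30] open={R7,R8,R9}
Step 16: commit R9 -> on_hand[A=24 B=31] avail[A=16 B=30] open={R7,R8}
Step 17: commit R8 -> on_hand[A=16 B=31] avail[A=16 B=30] open={R7}
Step 18: cancel R7 -> on_hand[A=16 B=31] avail[A=16 B=31] open={}
Step 19: reserve R10 B 2 -> on_hand[A=16 B=31] avail[A=16 B=29] open={R10}
Final available[B] = 29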